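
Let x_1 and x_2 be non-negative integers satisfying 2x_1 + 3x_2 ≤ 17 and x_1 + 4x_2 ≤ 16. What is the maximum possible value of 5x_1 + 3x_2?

40

(x_1,x_2)=(8,0) is feasible, giving 40.
(x_1,x_2)=(7,1) is feasible, giving 38.
(x_1,x_2)=(7,0) is feasible, giving 35.
The best lattice point is (8,0), giving 40.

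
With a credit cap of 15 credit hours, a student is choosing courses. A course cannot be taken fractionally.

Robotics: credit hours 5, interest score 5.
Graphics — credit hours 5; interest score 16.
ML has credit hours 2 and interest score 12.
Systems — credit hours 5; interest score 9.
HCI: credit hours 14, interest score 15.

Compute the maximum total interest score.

37

Allowing fractional choices, the relaxed optimum would be about 40.2, but courses are indivisible.
Graphics + ML + Systems: credit hours 5 + 2 + 5 = 12 ≤ 15, interest score 16 + 12 + 9 = 37.
Robotics + Graphics + ML: credit hours 5 + 5 + 2 = 12 ≤ 15, interest score 5 + 16 + 12 = 33.
Best is Graphics, ML, and Systems with total interest score 37.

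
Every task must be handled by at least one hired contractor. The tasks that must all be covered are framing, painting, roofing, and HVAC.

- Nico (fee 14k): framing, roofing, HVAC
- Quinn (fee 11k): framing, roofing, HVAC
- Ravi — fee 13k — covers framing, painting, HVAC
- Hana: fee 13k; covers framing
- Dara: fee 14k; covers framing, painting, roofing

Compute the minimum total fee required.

This is a weighted set-cover instance.
Choose Quinn and Ravi: together they cover framing, painting, roofing, HVAC — every task.
Total fee: 11 + 13 = 24.
No cover costs less than 24.

24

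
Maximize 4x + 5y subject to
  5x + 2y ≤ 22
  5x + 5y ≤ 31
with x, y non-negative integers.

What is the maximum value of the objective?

30

Relaxing integrality, the LP optimum is 31.00 at (x,y) = (0, 6.2), which is not an integer point.
(x,y)=(0,6): 5·0+2·6=12≤22, 5·0+5·6=30≤31, objective 30.
(x,y)=(1,5): 5·1+2·5=15≤22, 5·1+5·5=30≤31, objective 29.
(x,y)=(0,5): 5·0+2·5=10≤22, 5·0+5·5=25≤31, objective 25.
The best lattice point is (0,6), giving 30.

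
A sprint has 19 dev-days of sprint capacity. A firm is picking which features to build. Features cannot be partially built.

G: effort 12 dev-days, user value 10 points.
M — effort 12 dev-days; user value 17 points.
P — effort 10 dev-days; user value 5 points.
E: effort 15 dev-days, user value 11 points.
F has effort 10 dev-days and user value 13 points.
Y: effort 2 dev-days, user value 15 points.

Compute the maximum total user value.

This is an integer program with binary decision variables.
F + Y: effort 10 + 2 = 12 ≤ 19, user value 13 + 15 = 28.
E + Y: effort 15 + 2 = 17 ≤ 19, user value 11 + 15 = 26.
M + Y: effort 12 + 2 = 14 ≤ 19, user value 17 + 15 = 32.
Best is M and Y with total user value 32.

32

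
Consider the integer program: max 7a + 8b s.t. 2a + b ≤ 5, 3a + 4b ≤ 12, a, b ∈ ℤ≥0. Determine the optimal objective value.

(a,b)=(0,3): 2·0+1·3=3≤5, 3·0+4·3=12≤12, objective 24.
(a,b)=(1,2): 2·1+1·2=4≤5, 3·1+4·2=11≤12, objective 23.
(a,b)=(2,1): 2·2+1·1=5≤5, 3·2+4·1=10≤12, objective 22.
(a,b)=(0,2): 2·0+1·2=2≤5, 3·0+4·2=8≤12, objective 16.
Maximum is 24 at (a,b)=(0,3).

24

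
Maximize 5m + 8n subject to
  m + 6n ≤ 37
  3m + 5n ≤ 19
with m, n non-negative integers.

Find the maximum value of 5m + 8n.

Relaxing integrality, the LP optimum is 31.67 at (m,n) = (6.33, 0), which is not an integer point.
(m,n)=(3,2): 1·3+6·2=15≤37, 3·3+5·2=19≤19, objective 31.
(m,n)=(6,0): 1·6+6·0=6≤37, 3·6+5·0=18≤19, objective 30.
(m,n)=(4,1): 1·4+6·1=10≤37, 3·4+5·1=17≤19, objective 28.
The best lattice point is (3,2), giving 31.

31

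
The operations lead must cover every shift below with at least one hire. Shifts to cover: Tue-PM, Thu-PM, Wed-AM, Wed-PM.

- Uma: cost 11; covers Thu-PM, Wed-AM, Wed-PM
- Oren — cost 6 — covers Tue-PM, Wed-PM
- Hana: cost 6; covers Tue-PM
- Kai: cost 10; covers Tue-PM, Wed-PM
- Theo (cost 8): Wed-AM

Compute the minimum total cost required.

17

Choose Uma and Oren: together they cover Tue-PM, Thu-PM, Wed-AM, Wed-PM — every shift.
Total cost: 11 + 6 = 17.
No cover costs less than 17.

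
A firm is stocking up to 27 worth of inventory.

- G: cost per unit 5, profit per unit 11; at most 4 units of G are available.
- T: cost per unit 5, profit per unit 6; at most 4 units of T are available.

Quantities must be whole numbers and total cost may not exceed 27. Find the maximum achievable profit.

50

G has the best ratio (11/5); taking only G gives at most 4×11 = 44 (stopped by the supply cap of 4).
Mixing does better — 4×G and 1×T: cost 25 ≤ 27, profit 4·11 + 1·6 = 50.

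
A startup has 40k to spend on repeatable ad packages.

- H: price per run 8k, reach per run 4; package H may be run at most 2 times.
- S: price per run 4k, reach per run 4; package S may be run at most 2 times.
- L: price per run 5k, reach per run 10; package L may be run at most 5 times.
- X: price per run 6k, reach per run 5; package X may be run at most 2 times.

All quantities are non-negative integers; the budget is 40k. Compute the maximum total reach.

Take 2×S, 5×L, and 1×X: price 39 ≤ 40, reach 2·4 + 5·10 + 1·5 = 63.
L has the best ratio (10/5) and is taken to its limit of 5; remaining capacity is filled optimally with the others.

63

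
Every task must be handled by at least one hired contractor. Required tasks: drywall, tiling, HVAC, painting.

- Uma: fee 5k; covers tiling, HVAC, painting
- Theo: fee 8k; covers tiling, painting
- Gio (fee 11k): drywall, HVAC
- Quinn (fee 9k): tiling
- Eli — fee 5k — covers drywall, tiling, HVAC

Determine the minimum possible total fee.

Choose Uma and Eli: together they cover drywall, tiling, HVAC, painting — every task.
Total fee: 5 + 5 = 10.
No cover costs less than 10.

10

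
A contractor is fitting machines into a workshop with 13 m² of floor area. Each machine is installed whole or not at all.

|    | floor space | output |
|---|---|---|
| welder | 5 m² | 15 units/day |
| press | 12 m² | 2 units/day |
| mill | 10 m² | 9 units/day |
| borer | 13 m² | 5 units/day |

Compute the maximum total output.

15

borer: floor space 13 ≤ 13, output 5.
welder: floor space 5 ≤ 13, output 15.
mill: floor space 10 ≤ 13, output 9.
Best is welder with total output 15.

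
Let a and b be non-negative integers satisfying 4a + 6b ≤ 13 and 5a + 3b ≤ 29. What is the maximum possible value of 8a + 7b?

The continuous relaxation peaks at (3.25, 0) with value 26.00; rounding to a feasible lattice point costs some objective.
(a,b)=(3,0) is feasible, giving 24.
(a,b)=(2,0) is feasible, giving 16.
No feasible integer point exceeds 24.

24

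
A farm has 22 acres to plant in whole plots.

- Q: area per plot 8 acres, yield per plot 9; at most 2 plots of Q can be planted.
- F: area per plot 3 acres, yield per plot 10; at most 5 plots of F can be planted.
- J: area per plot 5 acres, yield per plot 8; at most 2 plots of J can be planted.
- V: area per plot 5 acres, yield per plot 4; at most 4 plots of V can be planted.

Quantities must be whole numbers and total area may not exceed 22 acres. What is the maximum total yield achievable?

F has the best ratio (10/3); taking only F gives at most 5×10 = 50 (stopped by the supply cap of 5).
Mixing does better — 5×F and 1×J: area 20 ≤ 22, yield 5·10 + 1·8 = 58.

58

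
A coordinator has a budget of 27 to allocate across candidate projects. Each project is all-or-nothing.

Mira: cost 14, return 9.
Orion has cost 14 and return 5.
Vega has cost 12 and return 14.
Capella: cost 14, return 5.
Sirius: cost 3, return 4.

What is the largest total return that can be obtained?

Allowing fractional choices, the relaxed optimum would be about 25.7, but projects are indivisible.
Mira + Vega: cost 14 + 12 = 26 ≤ 27, return 9 + 14 = 23.
Orion + Vega: cost 14 + 12 = 26 ≤ 27, return 5 + 14 = 19.
Best is Mira and Vega with total return 23.

23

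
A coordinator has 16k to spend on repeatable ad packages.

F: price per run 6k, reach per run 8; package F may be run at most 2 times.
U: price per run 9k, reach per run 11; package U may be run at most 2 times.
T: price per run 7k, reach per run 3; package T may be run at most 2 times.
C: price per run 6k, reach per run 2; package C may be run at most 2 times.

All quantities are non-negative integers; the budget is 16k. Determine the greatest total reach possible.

19

This is a bounded integer knapsack.
1×F and 1×U: price 15 ≤ 16, reach 1·8 + 1·11 = 19.
2×F: price 12 ≤ 16, reach 2·8 = 16.
Best is 19.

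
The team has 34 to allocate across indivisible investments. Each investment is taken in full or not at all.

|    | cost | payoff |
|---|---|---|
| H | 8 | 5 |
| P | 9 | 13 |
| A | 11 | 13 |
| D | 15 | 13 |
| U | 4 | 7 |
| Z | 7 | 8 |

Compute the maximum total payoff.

41

This is a 0-1 knapsack instance.
P + A + Z: cost 9 + 11 + 7 = 27 ≤ 34, payoff 13 + 13 + 8 = 34.
H + P + A + U: cost 8 + 9 + 11 + 4 = 32 ≤ 34, payoff 5 + 13 + 13 + 7 = 38.
P + A + U + Z: cost 9 + 11 + 4 + 7 = 31 ≤ 34, payoff 13 + 13 + 7 + 8 = 41.
Best is P, A, U, and Z with total payoff 41.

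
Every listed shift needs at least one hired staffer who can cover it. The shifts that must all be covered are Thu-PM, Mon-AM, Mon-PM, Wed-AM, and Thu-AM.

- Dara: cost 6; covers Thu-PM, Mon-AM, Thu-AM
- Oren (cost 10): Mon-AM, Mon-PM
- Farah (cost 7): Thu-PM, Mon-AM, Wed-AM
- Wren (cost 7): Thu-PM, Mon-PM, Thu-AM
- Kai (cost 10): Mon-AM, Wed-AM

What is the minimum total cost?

Choose Farah and Wren: together they cover Thu-PM, Mon-AM, Mon-PM, Wed-AM, Thu-AM — every shift.
Total cost: 7 + 7 = 14.

14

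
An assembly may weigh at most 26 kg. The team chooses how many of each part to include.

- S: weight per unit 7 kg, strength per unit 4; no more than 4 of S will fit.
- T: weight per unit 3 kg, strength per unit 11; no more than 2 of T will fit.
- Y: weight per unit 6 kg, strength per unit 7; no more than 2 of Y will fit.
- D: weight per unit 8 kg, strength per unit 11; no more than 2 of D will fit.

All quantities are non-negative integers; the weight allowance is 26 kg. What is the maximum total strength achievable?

47

Take 2×T, 2×Y, and 1×D: weight 26 ≤ 26, strength 2·11 + 2·7 + 1·11 = 47.
T has the best ratio (11/3) and is taken to its limit of 2; remaining capacity is filled optimally with the others.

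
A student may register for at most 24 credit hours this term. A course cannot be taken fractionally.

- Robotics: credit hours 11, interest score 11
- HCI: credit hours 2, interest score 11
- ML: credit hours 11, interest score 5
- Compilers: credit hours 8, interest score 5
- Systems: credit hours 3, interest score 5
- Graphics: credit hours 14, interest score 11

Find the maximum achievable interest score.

32

Take Robotics, HCI, Compilers, and Systems: credit hours 11 + 2 + 8 + 3 = 24 ≤ 24, interest score 11 + 11 + 5 + 5 = 32.
No other feasible combination does better.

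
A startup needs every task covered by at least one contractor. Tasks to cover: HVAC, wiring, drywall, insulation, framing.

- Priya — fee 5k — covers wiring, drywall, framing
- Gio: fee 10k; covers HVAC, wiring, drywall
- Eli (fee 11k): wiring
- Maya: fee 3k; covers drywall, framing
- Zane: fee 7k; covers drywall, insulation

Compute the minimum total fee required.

The greedy cost-per-new-task heuristic would pick Maya, Priya, Zane, and Gio for 25, but a cheaper cover exists.
Choose Gio, Maya, and Zane: together they cover HVAC, wiring, drywall, insulation, framing — every task.
Total fee: 10 + 3 + 7 = 20.
No cover costs less than 20.

20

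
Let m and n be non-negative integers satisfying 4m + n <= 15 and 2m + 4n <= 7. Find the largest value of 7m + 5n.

21

Relaxing integrality, the LP optimum is 24.50 at (m,n) = (3.5, 0), which is not an integer point.
(m,n)=(3,0): 4·3+1·0=12≤15, 2·3+4·0=6≤7, objective 21.
(m,n)=(2,0): 4·2+1·0=8≤15, 2·2+4·0=4≤7, objective 14.
Maximum is 21 at (m,n)=(3,0).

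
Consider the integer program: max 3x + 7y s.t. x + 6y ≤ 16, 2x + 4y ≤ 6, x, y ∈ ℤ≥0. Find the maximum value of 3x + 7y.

The continuous relaxation peaks at (0, 1.5) with value 10.50; rounding to a feasible lattice point costs some objective.
(x,y)=(1,1): 1·1+6·1=7≤16, 2·1+4·1=6≤6, objective 10.
(x,y)=(0,1): 1·0+6·1=6≤16, 2·0+4·1=4≤6, objective 7.
(x,y)=(2,0): 1·2+6·0=2≤16, 2·2+4·0=4≤6, objective 6.
No feasible integer point exceeds 10.

10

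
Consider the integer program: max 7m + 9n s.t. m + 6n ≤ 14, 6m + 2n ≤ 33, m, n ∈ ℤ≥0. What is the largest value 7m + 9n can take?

Relaxing integrality, the LP optimum is 48.50 at (m,n) = (5, 1.5), which is not an integer point.
(m,n)=(5,1) is feasible, giving 44.
(m,n)=(4,1) is feasible, giving 37.
The best lattice point is (5,1), giving 44.

44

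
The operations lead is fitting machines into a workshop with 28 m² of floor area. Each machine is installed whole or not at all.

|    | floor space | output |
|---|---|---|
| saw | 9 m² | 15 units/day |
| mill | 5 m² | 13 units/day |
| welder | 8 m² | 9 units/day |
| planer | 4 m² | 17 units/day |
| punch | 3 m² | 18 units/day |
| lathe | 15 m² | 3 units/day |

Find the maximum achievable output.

Take saw, mill, planer, and punch: floor space 9 + 5 + 4 + 3 = 21 ≤ 28, output 15 + 13 + 17 + 18 = 63.
No other feasible combination does better.

63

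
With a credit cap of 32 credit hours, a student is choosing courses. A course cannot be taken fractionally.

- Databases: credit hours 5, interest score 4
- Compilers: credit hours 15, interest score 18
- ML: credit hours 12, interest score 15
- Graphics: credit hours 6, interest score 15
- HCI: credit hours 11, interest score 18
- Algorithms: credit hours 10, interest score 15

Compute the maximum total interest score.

52

This is an integer program with binary decision variables.
Databases + Graphics + HCI + Algorithms: credit hours 5 + 6 + 11 + 10 = 32 ≤ 32, interest score 4 + 15 + 18 + 15 = 52.
Graphics + HCI + Algorithms: credit hours 6 + 11 + 10 = 27 ≤ 32, interest score 15 + 18 + 15 = 48.
Compilers + Graphics + HCI: credit hours 15 + 6 + 11 = 32 ≤ 32, interest score 18 + 15 + 18 = 51.
Best is Databases, Graphics, HCI, and Algorithms with total interest score 52.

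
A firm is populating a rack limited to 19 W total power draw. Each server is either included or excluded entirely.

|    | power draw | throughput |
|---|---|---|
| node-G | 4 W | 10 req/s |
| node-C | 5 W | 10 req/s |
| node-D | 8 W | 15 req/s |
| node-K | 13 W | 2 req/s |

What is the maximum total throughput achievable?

35

This is an integer program with binary decision variables.
node-G + node-C + node-D: power draw 4 + 5 + 8 = 17 ≤ 19, throughput 10 + 10 + 15 = 35.
node-G + node-D: power draw 4 + 8 = 12 ≤ 19, throughput 10 + 15 = 25.
node-C + node-D: power draw 5 + 8 = 13 ≤ 19, throughput 10 + 15 = 25.
Best is node-G, node-C, and node-D with total throughput 35.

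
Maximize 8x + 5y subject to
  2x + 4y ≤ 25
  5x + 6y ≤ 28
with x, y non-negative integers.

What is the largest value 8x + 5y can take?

40

(x,y)=(5,0) is feasible, giving 40.
(x,y)=(4,1) is feasible, giving 37.
(x,y)=(4,0) is feasible, giving 32.
The best lattice point is (5,0), giving 40.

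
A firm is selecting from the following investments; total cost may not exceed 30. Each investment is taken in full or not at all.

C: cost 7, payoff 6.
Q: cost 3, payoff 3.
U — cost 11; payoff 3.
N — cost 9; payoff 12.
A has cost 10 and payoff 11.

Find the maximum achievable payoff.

C + Q + N + A: cost 7 + 3 + 9 + 10 = 29 ≤ 30, payoff 6 + 3 + 12 + 11 = 32.
Q + N + A: cost 3 + 9 + 10 = 22 ≤ 30, payoff 3 + 12 + 11 = 26.
C + N + A: cost 7 + 9 + 10 = 26 ≤ 30, payoff 6 + 12 + 11 = 29.
Best is C, Q, N, and A with total payoff 32.

32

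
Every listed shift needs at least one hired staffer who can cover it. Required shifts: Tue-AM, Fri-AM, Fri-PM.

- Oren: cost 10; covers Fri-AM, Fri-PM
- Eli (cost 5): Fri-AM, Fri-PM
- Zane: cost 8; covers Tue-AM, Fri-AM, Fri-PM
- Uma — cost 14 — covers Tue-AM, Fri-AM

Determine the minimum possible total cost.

The greedy cost-per-new-shift heuristic would pick Eli and Zane for 13, but a cheaper cover exists.
Zane alone covers Tue-AM, Fri-AM, Fri-PM — every shift.
Total cost: 8.
No cover costs less than 8.

8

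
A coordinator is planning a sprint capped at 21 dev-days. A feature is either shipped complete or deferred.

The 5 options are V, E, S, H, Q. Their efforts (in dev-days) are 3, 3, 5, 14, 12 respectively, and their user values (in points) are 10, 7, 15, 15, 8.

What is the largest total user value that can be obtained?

Allowing fractional choices, the relaxed optimum would be about 42.7, but features are indivisible.
V + E + S: effort 3 + 3 + 5 = 11 ≤ 21, user value 10 + 7 + 15 = 32.
V + S + Q: effort 3 + 5 + 12 = 20 ≤ 21, user value 10 + 15 + 8 = 33.
V + E + H: effort 3 + 3 + 14 = 20 ≤ 21, user value 10 + 7 + 15 = 32.
Best is V, S, and Q with total user value 33.

33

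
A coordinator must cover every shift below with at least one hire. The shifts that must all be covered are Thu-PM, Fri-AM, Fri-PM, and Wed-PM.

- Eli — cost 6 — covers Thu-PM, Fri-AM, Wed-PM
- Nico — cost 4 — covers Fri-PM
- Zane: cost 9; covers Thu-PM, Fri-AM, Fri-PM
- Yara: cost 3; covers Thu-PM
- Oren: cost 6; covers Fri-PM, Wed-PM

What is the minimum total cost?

10

Choose Eli and Nico: together they cover Thu-PM, Fri-AM, Fri-PM, Wed-PM — every shift.
Total cost: 6 + 4 = 10.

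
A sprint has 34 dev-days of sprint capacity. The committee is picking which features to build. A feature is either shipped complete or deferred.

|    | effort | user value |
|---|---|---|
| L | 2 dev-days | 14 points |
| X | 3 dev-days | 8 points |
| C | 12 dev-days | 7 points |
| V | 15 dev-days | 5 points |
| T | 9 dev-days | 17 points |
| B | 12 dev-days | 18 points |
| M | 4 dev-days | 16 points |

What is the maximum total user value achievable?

73

Take L, X, T, B, and M: effort 2 + 3 + 9 + 12 + 4 = 30 ≤ 34, user value 14 + 8 + 17 + 18 + 16 = 73.
No other feasible combination does better.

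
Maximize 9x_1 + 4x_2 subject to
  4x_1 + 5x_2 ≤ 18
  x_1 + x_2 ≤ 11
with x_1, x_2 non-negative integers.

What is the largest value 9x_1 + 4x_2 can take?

36

Relaxing integrality, the LP optimum is 40.50 at (x_1,x_2) = (4.5, 0), which is not an integer point.
(x_1,x_2)=(4,0): 4·4+5·0=16≤18, 1·4+1·0=4≤11, objective 36.
(x_1,x_2)=(3,1): 4·3+5·1=17≤18, 1·3+1·1=4≤11, objective 31.
(x_1,x_2)=(3,0): 4·3+5·0=12≤18, 1·3+1·0=3≤11, objective 27.
The best lattice point is (4,0), giving 36.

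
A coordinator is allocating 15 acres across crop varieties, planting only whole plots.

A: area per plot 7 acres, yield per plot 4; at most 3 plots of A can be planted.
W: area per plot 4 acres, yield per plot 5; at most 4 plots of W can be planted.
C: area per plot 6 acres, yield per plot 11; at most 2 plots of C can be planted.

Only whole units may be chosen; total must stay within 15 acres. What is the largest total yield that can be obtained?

22

2×C: area 12 ≤ 15, yield 2·11 = 22.
2×W and 1×C: area 14 ≤ 15, yield 2·5 + 1·11 = 21.
Best is 22.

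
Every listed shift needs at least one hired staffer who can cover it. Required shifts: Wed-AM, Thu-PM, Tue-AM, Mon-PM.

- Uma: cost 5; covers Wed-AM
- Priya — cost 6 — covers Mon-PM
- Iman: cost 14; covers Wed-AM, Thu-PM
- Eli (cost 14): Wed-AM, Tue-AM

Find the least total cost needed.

This is a weighted set-cover instance.
The greedy cost-per-new-shift heuristic would pick Uma, Priya, Iman, and Eli for 39, but a cheaper cover exists.
Choose Priya, Iman, and Eli: together they cover Wed-AM, Thu-PM, Tue-AM, Mon-PM — every shift.
Total cost: 6 + 14 + 14 = 34.
No cover costs less than 34.

34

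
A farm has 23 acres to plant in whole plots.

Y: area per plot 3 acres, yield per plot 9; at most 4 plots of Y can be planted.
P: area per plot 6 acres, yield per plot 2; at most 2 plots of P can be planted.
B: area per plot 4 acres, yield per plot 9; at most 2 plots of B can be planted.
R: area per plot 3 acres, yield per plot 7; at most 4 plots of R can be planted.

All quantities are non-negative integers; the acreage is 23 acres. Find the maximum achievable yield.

61

4×Y, 2×B, and 1×R: area 23 ≤ 23, yield 4·9 + 2·9 + 1·7 = 61.
3×Y, 2×B, and 2×R: area 23 ≤ 23, yield 3·9 + 2·9 + 2·7 = 59.
Best is 61.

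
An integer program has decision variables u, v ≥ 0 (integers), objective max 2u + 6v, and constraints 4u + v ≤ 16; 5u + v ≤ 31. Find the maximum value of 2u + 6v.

96

(u,v)=(0,16) is feasible, giving 96.
(u,v)=(0,15) is feasible, giving 90.
Maximum is 96 at (u,v)=(0,16).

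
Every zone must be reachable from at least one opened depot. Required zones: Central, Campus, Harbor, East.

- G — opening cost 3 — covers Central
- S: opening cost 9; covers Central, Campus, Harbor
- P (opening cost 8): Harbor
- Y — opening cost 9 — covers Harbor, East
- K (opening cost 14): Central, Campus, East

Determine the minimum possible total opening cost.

This is an integer covering problem.
The greedy cost-per-new-zone heuristic would pick G, S, and Y for 21, but a cheaper cover exists.
Choose S and Y: together they cover Central, Campus, Harbor, East — every zone.
Total opening cost: 9 + 9 = 18.
No cover costs less than 18.

18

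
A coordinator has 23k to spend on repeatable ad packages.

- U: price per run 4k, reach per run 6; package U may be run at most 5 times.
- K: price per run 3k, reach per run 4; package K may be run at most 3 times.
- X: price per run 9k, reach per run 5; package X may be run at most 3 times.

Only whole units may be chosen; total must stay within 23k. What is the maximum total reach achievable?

34

Take 5×U and 1×K: price 23 ≤ 23, reach 5·6 + 1·4 = 34.
U has the best ratio (6/4) and is taken to its limit of 5; remaining capacity is filled optimally with the others.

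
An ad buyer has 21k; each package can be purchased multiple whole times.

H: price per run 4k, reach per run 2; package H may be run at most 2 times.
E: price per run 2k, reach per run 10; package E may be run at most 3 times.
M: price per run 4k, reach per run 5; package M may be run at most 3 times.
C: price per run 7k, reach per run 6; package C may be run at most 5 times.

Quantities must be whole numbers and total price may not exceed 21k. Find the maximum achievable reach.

46

E has the best ratio (10/2); taking only E gives at most 3×10 = 30 (stopped by the supply cap of 3).
Mixing does better — 3×E, 2×M, and 1×C: price 21 ≤ 21, reach 3·10 + 2·5 + 1·6 = 46.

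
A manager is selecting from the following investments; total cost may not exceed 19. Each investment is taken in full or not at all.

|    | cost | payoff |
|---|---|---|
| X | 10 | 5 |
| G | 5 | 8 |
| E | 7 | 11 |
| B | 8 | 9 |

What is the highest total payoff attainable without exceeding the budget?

20

E + B: cost 7 + 8 = 15 ≤ 19, payoff 11 + 9 = 20.
G + B: cost 5 + 8 = 13 ≤ 19, payoff 8 + 9 = 17.
G + E: cost 5 + 7 = 12 ≤ 19, payoff 8 + 11 = 19.
Best is E and B with total payoff 20.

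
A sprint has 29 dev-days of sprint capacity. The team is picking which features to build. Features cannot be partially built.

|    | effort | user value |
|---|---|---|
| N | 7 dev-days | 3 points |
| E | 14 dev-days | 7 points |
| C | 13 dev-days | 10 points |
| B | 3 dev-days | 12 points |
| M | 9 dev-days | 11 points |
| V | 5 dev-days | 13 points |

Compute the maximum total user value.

39

Allowing fractional choices, the relaxed optimum would be about 45.2, but features are indivisible.
N + C + B + V: effort 7 + 13 + 3 + 5 = 28 ≤ 29, user value 3 + 10 + 12 + 13 = 38.
B + M + V: effort 3 + 9 + 5 = 17 ≤ 29, user value 12 + 11 + 13 = 36.
N + B + M + V: effort 7 + 3 + 9 + 5 = 24 ≤ 29, user value 3 + 12 + 11 + 13 = 39.
Best is N, B, M, and V with total user value 39.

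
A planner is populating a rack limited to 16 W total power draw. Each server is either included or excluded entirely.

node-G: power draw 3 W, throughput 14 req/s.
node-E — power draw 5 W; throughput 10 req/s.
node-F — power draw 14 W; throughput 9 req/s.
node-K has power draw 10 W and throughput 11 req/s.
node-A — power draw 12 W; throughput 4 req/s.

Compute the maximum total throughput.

25

Allowing fractional choices, the relaxed optimum would be about 32.8, but servers are indivisible.
node-G + node-E: power draw 3 + 5 = 8 ≤ 16, throughput 14 + 10 = 24.
node-G + node-K: power draw 3 + 10 = 13 ≤ 16, throughput 14 + 11 = 25.
Best is node-G and node-K with total throughput 25.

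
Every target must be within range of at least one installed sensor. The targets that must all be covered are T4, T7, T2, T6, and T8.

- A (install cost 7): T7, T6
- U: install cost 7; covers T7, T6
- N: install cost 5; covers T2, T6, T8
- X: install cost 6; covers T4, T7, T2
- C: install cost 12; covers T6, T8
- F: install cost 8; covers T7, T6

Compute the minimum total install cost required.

Choose N and X: together they cover T4, T7, T2, T6, T8 — every target.
Total install cost: 5 + 6 = 11.
No cover costs less than 11.

11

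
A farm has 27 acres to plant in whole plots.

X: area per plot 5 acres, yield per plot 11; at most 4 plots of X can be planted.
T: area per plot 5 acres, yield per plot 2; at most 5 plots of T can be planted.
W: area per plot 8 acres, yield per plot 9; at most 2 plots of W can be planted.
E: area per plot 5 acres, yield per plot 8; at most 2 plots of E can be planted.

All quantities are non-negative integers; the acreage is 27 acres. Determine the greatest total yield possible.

4×X and 1×E: area 25 ≤ 27, yield 4·11 + 1·8 = 52.
3×X and 2×E: area 25 ≤ 27, yield 3·11 + 2·8 = 49.
Best is 52.

52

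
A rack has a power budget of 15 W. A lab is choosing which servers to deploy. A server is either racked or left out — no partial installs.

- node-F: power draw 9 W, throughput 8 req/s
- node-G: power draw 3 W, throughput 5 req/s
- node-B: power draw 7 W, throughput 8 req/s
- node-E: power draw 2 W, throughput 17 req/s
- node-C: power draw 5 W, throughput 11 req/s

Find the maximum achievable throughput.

36

Allowing fractional choices, the relaxed optimum would be about 38.7, but servers are indivisible.
node-B + node-E + node-C: power draw 7 + 2 + 5 = 14 ≤ 15, throughput 8 + 17 + 11 = 36.
node-G + node-B + node-E: power draw 3 + 7 + 2 = 12 ≤ 15, throughput 5 + 8 + 17 = 30.
node-G + node-E + node-C: power draw 3 + 2 + 5 = 10 ≤ 15, throughput 5 + 17 + 11 = 33.
Best is node-B, node-E, and node-C with total throughput 36.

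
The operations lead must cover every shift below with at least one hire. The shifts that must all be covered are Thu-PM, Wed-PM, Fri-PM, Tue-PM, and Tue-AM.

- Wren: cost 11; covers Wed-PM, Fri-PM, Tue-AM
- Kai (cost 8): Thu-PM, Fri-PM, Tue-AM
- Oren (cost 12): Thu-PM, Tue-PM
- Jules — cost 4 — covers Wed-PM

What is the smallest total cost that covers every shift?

Choose Wren and Oren: together they cover Thu-PM, Wed-PM, Fri-PM, Tue-PM, Tue-AM — every shift.
Total cost: 11 + 12 = 23.

23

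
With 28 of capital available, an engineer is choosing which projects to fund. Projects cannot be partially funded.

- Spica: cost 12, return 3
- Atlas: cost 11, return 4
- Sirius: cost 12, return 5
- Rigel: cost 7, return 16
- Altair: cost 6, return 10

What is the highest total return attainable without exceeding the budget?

Take Sirius, Rigel, and Altair: cost 12 + 7 + 6 = 25 ≤ 28, return 5 + 16 + 10 = 31.
No other feasible combination does better.

31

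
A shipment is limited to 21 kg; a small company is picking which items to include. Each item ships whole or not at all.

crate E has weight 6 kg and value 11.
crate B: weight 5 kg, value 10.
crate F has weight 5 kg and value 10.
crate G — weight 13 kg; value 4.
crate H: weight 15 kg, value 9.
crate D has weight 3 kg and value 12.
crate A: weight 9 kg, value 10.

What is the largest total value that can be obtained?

Treat it as a binary knapsack problem.
crate E + crate F + crate D: weight 6 + 5 + 3 = 14 ≤ 21, value 11 + 10 + 12 = 33.
crate E + crate B + crate F + crate D: weight 6 + 5 + 5 + 3 = 19 ≤ 21, value 11 + 10 + 10 + 12 = 43.
crate E + crate B + crate D: weight 6 + 5 + 3 = 14 ≤ 21, value 11 + 10 + 12 = 33.
Best is crate E, crate B, crate F, and crate D with total value 43.

43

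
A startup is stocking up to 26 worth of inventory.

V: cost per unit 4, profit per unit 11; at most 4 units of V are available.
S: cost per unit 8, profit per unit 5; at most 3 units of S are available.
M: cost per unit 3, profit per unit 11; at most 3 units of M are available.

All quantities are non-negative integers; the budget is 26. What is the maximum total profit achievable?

77

M has the best ratio (11/3); taking only M gives at most 3×11 = 33 (stopped by the supply cap of 3).
Mixing does better — 4×V and 3×M: cost 25 ≤ 26, profit 4·11 + 3·11 = 77.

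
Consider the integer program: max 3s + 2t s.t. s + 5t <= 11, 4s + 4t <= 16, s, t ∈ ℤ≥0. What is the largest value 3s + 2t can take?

(s,t)=(4,0): 1·4+5·0=4≤11, 4·4+4·0=16≤16, objective 12.
(s,t)=(3,1): 1·3+5·1=8≤11, 4·3+4·1=16≤16, objective 11.
(s,t)=(3,0): 1·3+5·0=3≤11, 4·3+4·0=12≤16, objective 9.
No feasible integer point exceeds 12.

12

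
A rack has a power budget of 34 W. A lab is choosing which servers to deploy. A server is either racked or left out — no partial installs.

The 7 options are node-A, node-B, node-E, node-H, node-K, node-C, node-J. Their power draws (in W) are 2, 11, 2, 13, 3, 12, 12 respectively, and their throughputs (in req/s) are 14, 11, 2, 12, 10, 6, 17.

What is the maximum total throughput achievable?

55

Take node-A, node-E, node-H, node-K, and node-J: power draw 2 + 2 + 13 + 3 + 12 = 32 ≤ 34, throughput 14 + 2 + 12 + 10 + 17 = 55.
No other feasible combination does better.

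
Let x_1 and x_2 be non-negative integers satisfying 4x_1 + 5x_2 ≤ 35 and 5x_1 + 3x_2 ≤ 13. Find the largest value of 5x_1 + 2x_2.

12

Relaxing integrality, the LP optimum is 13.00 at (x_1,x_2) = (2.6, 0), which is not an integer point.
(x_1,x_2)=(2,1) is feasible, giving 12.
(x_1,x_2)=(2,0) is feasible, giving 10.
(x_1,x_2)=(1,2) is feasible, giving 9.
(x_1,x_2)=(1,1) is feasible, giving 7.
Maximum is 12 at (x_1,x_2)=(2,1).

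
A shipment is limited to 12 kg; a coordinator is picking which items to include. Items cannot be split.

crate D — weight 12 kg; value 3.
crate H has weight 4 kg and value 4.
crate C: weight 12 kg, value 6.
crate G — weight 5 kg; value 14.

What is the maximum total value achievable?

18

crate H + crate G: weight 4 + 5 = 9 ≤ 12, value 4 + 14 = 18.
crate G: weight 5 ≤ 12, value 14.
crate C: weight 12 ≤ 12, value 6.
Best is crate H and crate G with total value 18.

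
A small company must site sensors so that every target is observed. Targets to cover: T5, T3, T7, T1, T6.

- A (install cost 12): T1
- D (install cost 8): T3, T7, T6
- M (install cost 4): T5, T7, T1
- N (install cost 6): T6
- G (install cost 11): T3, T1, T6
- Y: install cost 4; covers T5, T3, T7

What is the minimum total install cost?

12

Choose D and M: together they cover T5, T3, T7, T1, T6 — every target.
Total install cost: 8 + 4 = 12.
No cover costs less than 12.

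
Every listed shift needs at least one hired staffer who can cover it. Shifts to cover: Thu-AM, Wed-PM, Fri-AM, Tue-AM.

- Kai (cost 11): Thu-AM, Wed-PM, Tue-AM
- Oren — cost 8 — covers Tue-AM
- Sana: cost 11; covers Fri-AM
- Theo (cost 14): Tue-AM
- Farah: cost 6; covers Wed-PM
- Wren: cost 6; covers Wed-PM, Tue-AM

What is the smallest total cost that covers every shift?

22

This is an integer covering problem.
The greedy cost-per-new-shift heuristic would pick Wren, Kai, and Sana for 28, but a cheaper cover exists.
Choose Kai and Sana: together they cover Thu-AM, Wed-PM, Fri-AM, Tue-AM — every shift.
Total cost: 11 + 11 = 22.
No cover costs less than 22.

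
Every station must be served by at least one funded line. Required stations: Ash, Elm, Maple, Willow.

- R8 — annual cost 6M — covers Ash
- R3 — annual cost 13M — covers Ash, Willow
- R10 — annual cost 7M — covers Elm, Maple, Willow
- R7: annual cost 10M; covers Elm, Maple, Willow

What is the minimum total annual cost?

13

Choose R8 and R10: together they cover Ash, Elm, Maple, Willow — every station.
Total annual cost: 6 + 7 = 13.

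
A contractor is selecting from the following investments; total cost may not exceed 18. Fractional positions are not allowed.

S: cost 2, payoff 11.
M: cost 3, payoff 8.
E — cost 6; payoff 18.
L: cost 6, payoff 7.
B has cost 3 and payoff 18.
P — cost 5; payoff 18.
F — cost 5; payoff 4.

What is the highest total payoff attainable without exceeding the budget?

65

Allowing fractional choices, the relaxed optimum would be about 70.3, but investments are indivisible.
M + E + B + P: cost 3 + 6 + 3 + 5 = 17 ≤ 18, payoff 8 + 18 + 18 + 18 = 62.
S + E + B + P: cost 2 + 6 + 3 + 5 = 16 ≤ 18, payoff 11 + 18 + 18 + 18 = 65.
Best is S, E, B, and P with total payoff 65.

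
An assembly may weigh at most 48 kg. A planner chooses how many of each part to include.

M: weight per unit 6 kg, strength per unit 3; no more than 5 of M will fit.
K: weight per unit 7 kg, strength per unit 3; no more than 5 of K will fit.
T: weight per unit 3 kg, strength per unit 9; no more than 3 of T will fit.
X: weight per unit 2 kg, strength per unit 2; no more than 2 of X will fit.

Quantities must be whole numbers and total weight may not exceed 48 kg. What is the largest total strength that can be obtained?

T has the best ratio (9/3); taking only T gives at most 3×9 = 27 (stopped by the supply cap of 3).
Mixing does better — 5×M, 1×K, 3×T, and 1×X: weight 48 ≤ 48, strength 5·3 + 1·3 + 3·9 + 1·2 = 47.

47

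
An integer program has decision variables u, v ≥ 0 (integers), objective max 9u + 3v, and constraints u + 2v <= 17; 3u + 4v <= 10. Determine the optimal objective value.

27

Relaxing integrality, the LP optimum is 30.00 at (u,v) = (3.33, 0), which is not an integer point.
(u,v)=(3,0): 1·3+2·0=3≤17, 3·3+4·0=9≤10, objective 27.
(u,v)=(2,1): 1·2+2·1=4≤17, 3·2+4·1=10≤10, objective 21.
Maximum is 27 at (u,v)=(3,0).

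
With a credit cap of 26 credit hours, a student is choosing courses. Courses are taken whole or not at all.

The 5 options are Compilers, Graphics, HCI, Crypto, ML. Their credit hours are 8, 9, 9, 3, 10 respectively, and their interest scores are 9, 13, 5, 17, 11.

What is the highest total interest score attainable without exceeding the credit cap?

Allowing fractional choices, the relaxed optimum would be about 45.6, but courses are indivisible.
Compilers + Crypto + ML: credit hours 8 + 3 + 10 = 21 ≤ 26, interest score 9 + 17 + 11 = 37.
Compilers + Graphics + Crypto: credit hours 8 + 9 + 3 = 20 ≤ 26, interest score 9 + 13 + 17 = 39.
Graphics + Crypto + ML: credit hours 9 + 3 + 10 = 22 ≤ 26, interest score 13 + 17 + 11 = 41.
Best is Graphics, Crypto, and ML with total interest score 41.

41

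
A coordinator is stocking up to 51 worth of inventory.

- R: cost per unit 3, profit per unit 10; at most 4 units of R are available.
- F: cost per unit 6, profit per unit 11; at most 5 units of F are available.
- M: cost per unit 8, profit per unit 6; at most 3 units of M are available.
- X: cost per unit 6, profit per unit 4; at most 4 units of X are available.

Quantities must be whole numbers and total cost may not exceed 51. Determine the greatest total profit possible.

Take 4×R, 5×F, and 1×M: cost 50 ≤ 51, profit 4·10 + 5·11 + 1·6 = 101.
R has the best ratio (10/3) and is taken to its limit of 4; remaining capacity is filled optimally with the others.

101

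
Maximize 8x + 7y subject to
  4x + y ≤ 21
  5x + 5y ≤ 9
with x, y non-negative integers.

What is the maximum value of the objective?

The continuous relaxation peaks at (1.8, 0) with value 14.40; rounding to a feasible lattice point costs some objective.
(x,y)=(1,0): 4·1+1·0=4≤21, 5·1+5·0=5≤9, objective 8.
(x,y)=(0,1): 4·0+1·1=1≤21, 5·0+5·1=5≤9, objective 7.
No feasible integer point exceeds 8.

8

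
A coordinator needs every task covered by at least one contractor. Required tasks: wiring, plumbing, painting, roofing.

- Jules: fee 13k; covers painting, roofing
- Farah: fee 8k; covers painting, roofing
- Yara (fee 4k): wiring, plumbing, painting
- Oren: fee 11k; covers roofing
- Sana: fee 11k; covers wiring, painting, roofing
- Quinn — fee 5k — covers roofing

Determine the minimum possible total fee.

This is a weighted set-cover instance.
Choose Yara and Quinn: together they cover wiring, plumbing, painting, roofing — every task.
Total fee: 4 + 5 = 9.

9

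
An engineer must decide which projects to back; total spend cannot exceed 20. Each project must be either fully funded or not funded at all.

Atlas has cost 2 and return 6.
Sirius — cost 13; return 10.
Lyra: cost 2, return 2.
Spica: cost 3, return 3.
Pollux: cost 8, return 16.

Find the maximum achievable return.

27

Atlas + Lyra + Pollux: cost 2 + 2 + 8 = 12 ≤ 20, return 6 + 2 + 16 = 24.
Atlas + Lyra + Spica + Pollux: cost 2 + 2 + 3 + 8 = 15 ≤ 20, return 6 + 2 + 3 + 16 = 27.
Atlas + Spica + Pollux: cost 2 + 3 + 8 = 13 ≤ 20, return 6 + 3 + 16 = 25.
Best is Atlas, Lyra, Spica, and Pollux with total return 27.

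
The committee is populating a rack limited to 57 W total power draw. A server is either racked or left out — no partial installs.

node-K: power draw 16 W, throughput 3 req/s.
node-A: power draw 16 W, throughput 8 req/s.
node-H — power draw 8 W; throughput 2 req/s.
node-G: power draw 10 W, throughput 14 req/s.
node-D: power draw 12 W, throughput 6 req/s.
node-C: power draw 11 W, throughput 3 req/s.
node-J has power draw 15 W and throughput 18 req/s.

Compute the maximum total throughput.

46

Take node-A, node-G, node-D, and node-J: power draw 16 + 10 + 12 + 15 = 53 ≤ 57, throughput 8 + 14 + 6 + 18 = 46.
No other feasible combination does better.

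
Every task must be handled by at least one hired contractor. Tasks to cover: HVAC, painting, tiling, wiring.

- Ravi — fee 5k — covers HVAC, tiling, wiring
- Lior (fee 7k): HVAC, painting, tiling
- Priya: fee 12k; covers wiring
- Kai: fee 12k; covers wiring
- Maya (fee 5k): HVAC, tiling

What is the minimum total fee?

12

This is an integer covering problem.
Choose Ravi and Lior: together they cover HVAC, painting, tiling, wiring — every task.
Total fee: 5 + 7 = 12.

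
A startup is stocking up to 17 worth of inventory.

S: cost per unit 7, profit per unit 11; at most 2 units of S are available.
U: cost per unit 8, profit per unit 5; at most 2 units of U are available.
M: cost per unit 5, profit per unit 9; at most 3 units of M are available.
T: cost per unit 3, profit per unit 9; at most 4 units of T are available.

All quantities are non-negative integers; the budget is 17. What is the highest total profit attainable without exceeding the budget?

45

T has the best ratio (9/3); taking only T gives at most 4×9 = 36 (stopped by the supply cap of 4).
Mixing does better — 1×M and 4×T: cost 17 ≤ 17, profit 1·9 + 4·9 = 45.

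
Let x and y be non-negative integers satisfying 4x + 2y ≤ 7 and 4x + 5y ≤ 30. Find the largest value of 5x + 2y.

The continuous relaxation peaks at (1.75, 0) with value 8.75; rounding to a feasible lattice point costs some objective.
(x,y)=(1,1) is feasible, giving 7.
(x,y)=(1,0) is feasible, giving 5.
(x,y)=(0,2) is feasible, giving 4.
The best lattice point is (1,1), giving 7.

7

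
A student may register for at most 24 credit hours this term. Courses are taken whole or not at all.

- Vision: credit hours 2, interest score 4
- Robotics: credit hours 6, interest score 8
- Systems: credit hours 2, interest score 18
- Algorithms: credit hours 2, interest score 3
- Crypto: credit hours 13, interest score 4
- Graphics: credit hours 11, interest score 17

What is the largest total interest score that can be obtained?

50

Allowing fractional choices, the relaxed optimum would be about 50.3, but courses are indivisible.
Robotics + Systems + Algorithms + Graphics: credit hours 6 + 2 + 2 + 11 = 21 ≤ 24, interest score 8 + 18 + 3 + 17 = 46.
Vision + Robotics + Systems + Graphics: credit hours 2 + 6 + 2 + 11 = 21 ≤ 24, interest score 4 + 8 + 18 + 17 = 47.
Vision + Robotics + Systems + Algorithms + Graphics: credit hours 2 + 6 + 2 + 2 + 11 = 23 ≤ 24, interest score 4 + 8 + 18 + 3 + 17 = 50.
Best is Vision, Robotics, Systems, Algorithms, and Graphics with total interest score 50.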